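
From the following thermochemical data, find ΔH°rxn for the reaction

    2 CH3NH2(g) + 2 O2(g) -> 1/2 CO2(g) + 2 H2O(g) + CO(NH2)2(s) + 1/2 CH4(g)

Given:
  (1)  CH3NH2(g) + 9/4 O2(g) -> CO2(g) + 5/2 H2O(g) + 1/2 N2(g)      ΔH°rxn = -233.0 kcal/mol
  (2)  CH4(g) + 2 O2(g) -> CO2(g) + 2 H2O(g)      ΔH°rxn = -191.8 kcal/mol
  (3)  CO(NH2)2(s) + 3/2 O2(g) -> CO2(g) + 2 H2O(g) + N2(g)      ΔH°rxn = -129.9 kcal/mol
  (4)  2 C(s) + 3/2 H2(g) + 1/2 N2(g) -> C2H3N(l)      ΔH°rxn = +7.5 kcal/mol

(1) × 2: (2)·(-233.0) = -466.0 kcal/mol
(2) reversed and × 1/2: (-1/2)·(-191.8) = +95.9 kcal/mol
(3) reversed: +129.9 kcal/mol
(4): not needed.
By Hess's law, ΔH°rxn = (-466.0) + (+95.9) + (+129.9) = -240.2 kcal/mol

ΔH°rxn = -240.2 kcal/mol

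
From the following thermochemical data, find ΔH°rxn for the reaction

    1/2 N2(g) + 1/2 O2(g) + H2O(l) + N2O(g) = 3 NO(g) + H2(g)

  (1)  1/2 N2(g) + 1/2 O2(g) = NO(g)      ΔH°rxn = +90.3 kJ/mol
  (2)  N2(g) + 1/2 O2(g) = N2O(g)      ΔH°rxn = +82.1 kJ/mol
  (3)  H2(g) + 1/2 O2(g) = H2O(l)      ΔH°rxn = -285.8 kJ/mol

ΔH°rxn = 474.6 kJ/mol

(1) × 3 (scale by 3 for the 3 NO(g)): (3)·(+90.3) = +270.9 kJ/mol
(2) reversed (N2O(g) must end up as a reactant): -82.1 kJ/mol
(3) reversed (reverse to put H2O(l) on the reactant side): +285.8 kJ/mol
Since enthalpy is a state function, ΔH°rxn = (+270.9) + (-82.1) + (+285.8) = 474.6 kJ/mol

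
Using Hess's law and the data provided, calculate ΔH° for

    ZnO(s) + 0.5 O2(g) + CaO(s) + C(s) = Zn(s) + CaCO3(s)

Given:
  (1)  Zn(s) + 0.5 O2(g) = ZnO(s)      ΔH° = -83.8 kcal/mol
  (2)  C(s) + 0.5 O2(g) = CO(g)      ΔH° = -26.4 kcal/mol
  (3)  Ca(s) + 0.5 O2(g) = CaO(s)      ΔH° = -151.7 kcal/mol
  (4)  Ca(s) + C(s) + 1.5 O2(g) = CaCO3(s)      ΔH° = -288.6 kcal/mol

(1) reversed: +83.8 kcal/mol
(2): not needed.
(3) reversed: +151.7 kcal/mol
(4) as written: -288.6 kcal/mol
Since enthalpy is a state function, ΔH° = (+83.8) + (+151.7) + (-288.6) = -53.1 kcal/mol

ΔH° = -53.1 kcal/mol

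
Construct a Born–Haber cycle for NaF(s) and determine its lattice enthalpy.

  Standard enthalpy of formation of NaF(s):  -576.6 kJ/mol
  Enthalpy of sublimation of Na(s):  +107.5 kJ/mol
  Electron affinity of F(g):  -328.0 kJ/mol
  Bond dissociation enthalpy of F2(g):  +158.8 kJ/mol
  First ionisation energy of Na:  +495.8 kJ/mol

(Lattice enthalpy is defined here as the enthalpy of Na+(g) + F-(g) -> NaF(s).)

U = -931.3 kJ/mol

ΔHf° = 1·ΔHsub + 1·(ΣIE) + 1/2·D(F2) + 1·EA + U
-576.6 = 1·(+107.5) + 1·(+495.8) + 1/2·(+158.8) + 1·(-328.0) + U
U = -576.6 − (+354.7) = -931.3 kJ/mol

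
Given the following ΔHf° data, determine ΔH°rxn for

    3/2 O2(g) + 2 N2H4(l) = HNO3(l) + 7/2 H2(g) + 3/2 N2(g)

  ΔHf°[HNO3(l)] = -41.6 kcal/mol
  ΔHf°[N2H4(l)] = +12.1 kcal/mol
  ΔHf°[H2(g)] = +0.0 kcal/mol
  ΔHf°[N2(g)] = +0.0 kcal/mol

ΔH°rxn = -65.8 kcal/mol

ΔH°rxn = Σ nΔHf°(products) − Σ nΔHf°(reactants).
Products: 1·(-41.6) + 7/2·(+0.0) + 3/2·(+0.0) = -41.6
Reactants: 3/2·(+0.0) + 2·(+12.1) = +24.2
ΔH°rxn = (-41.6) − (+24.2) = -65.8 kcal/mol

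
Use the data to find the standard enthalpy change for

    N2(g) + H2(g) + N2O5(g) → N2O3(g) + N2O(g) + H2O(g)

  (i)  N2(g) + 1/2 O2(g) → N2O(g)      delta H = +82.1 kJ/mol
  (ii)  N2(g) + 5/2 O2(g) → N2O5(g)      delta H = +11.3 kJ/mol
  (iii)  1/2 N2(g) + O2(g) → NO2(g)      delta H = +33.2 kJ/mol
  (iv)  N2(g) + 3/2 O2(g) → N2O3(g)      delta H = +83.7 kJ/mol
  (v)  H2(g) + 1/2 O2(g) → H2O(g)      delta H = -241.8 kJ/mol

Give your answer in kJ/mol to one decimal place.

delta H = -87.3 kJ/mol

(i) as written: +82.1 kJ/mol
(ii) reversed: -11.3 kJ/mol
(iii): not needed.
(iv) as written: +83.7 kJ/mol
(v) as written: -241.8 kJ/mol
By Hess's law, delta H = (+82.1) + (-11.3) + (+83.7) + (-241.8) = -87.3 kJ/mol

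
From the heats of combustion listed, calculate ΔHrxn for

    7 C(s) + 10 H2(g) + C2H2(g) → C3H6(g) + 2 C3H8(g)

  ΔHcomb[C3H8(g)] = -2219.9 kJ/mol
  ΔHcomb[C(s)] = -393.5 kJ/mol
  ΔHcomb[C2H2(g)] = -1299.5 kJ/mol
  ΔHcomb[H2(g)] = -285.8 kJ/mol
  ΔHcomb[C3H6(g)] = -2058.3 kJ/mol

With combustion enthalpies, reactants minus products:
= [7·(-393.5) + 10·(-285.8) + 1·(-1299.5)] − [1·(-2058.3) + 2·(-2219.9)]
= -413.9 kJ/mol

ΔHrxn = -413.9 kJ/mol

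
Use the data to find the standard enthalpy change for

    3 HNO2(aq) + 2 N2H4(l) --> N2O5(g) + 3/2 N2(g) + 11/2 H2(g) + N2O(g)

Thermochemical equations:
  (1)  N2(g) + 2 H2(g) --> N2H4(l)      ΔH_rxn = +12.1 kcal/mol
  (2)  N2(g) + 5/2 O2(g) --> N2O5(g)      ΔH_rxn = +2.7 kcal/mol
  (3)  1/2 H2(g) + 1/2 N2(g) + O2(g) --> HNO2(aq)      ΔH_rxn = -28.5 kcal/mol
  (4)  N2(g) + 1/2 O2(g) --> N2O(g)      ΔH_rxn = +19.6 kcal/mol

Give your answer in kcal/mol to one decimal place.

ΔH_rxn = 83.6 kcal/mol

(1) reversed and × 2: (-2)·(+12.1) = -24.2 kcal/mol
(2) as written: +2.7 kcal/mol
(3) reversed and × 3: (-3)·(-28.5) = +85.5 kcal/mol
(4) as written: +19.6 kcal/mol
Combining the equations, ΔH_rxn = (-24.2) + (+2.7) + (+85.5) + (+19.6) = 83.6 kcal/mol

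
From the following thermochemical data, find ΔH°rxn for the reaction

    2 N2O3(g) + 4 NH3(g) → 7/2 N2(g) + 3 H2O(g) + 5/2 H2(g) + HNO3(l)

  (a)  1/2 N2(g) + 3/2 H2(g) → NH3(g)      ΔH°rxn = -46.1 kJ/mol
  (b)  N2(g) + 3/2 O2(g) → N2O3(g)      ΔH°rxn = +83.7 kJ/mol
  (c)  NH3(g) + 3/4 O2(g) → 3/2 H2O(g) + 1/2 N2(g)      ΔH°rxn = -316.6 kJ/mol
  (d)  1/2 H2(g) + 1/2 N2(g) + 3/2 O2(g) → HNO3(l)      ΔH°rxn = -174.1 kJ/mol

(a) reversed and × 2: (-2)·(-46.1) = +92.2 kJ/mol
(b) reversed and × 2 (reverse to put N2O3(g) on the reactant side; scale by 2 for the 2 N2O3(g)): (-2)·(+83.7) = -167.4 kJ/mol
(c) × 2 (×2 to match 3 H2O(g) in the target): (2)·(-316.6) = -633.2 kJ/mol
(d) as written (HNO3(l) already on the product side): -174.1 kJ/mol
By Hess's law, ΔH°rxn = (+92.2) + (-167.4) + (-633.2) + (-174.1) = -882.5 kJ/mol

ΔH°rxn = -882.5 kJ/mol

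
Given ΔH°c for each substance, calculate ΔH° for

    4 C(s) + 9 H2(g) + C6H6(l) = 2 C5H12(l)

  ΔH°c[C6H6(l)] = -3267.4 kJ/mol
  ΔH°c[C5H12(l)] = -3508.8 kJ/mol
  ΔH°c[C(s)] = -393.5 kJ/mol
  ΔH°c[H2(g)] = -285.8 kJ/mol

ΔH° = -396.0 kJ/mol

Using ΔH = Σ nΔHc°(reactants) − Σ nΔHc°(products):
= [4·(-393.5) + 9·(-285.8) + 1·(-3267.4)] − [2·(-3508.8)]
= -396.0 kJ/mol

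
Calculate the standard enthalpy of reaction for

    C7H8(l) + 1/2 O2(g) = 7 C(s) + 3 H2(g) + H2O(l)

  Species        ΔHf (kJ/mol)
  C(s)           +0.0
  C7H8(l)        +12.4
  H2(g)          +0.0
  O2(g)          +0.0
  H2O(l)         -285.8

ΔHrxn = -298.2 kJ/mol

Products: 7·(+0.0) + 3·(+0.0) + 1·(-285.8) = -285.8
Reactants: 1·(+12.4) + 1/2·(+0.0) = +12.4
ΔHrxn = (-285.8) − (+12.4) = -298.2 kJ/mol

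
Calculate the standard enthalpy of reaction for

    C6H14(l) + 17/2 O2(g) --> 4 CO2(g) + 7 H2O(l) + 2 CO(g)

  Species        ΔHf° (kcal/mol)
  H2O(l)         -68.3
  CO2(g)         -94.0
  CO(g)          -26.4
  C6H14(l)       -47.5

Products: 4·(-94.0) + 7·(-68.3) + 2·(-26.4) = -906.9
Reactants: 1·(-47.5) + 17/2·(+0.0) = -47.5
ΔH° = (-906.9) − (-47.5) = -859.4 kcal/mol

ΔH° = -859.4 kcal/mol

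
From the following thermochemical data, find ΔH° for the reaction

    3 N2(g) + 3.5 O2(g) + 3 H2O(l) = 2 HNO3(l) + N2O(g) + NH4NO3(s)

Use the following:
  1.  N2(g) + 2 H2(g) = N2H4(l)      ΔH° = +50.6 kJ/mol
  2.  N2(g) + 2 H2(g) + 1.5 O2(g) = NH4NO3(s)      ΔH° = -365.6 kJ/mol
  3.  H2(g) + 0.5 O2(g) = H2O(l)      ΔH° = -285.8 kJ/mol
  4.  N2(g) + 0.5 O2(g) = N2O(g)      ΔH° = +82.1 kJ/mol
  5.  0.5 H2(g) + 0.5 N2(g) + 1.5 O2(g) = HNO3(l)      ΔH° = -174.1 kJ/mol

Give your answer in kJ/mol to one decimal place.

eq. 1: not needed (N2H4(l) appears nowhere else).
eq. 2 as written (NH4NO3(s) already on the product side): -365.6 kJ/mol
eq. 3 reversed and × 3 (reverse to put H2O(l) on the reactant side; ×3 to match 3 H2O(l) in the target): (-3)·(-285.8) = +857.4 kJ/mol
eq. 4 as written (N2O(g) already on the product side): +82.1 kJ/mol
eq. 5 × 2 (×2 to match 2 HNO3(l) in the target): (2)·(-174.1) = -348.2 kJ/mol
ΔH° = (-365.6) + (+857.4) + (+82.1) + (-348.2) = 225.7 kJ/mol

ΔH° = 225.7 kJ/mol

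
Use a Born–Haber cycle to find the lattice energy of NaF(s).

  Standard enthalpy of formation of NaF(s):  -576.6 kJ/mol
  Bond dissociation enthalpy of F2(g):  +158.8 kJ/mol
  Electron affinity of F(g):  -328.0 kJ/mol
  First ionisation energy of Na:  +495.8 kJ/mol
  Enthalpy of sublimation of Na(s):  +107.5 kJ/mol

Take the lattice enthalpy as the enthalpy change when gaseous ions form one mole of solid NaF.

ΔHf° = 1·ΔHsub + 1·(ΣIE) + 1/2·D(F2) + 1·EA + U
-576.6 = 1·(+107.5) + 1·(+495.8) + 1/2·(+158.8) + 1·(-328.0) + U
U = -576.6 − (+354.7) = -931.3 kJ/mol

U = -931.3 kJ/mol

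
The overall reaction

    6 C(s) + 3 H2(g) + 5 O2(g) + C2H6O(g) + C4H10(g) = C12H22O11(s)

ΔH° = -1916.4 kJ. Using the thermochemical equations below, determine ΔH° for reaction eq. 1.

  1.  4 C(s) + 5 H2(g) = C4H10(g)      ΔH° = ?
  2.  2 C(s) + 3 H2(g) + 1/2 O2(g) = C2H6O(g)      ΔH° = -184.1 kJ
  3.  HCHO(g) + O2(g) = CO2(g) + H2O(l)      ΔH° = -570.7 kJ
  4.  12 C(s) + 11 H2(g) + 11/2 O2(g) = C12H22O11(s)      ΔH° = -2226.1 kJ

ΔH° = -125.6 kJ

eq. 1 reversed (reverse to put C4H10(g) on the reactant side): contributes −x
eq. 2 reversed (reverse to put C2H6O(g) on the reactant side): +184.1 kJ
eq. 3: not needed (H2O(l) appears nowhere else).
eq. 4 as written (C12H22O11(s) already on the product side): -2226.1 kJ
-1916.4 = (+184.1) + (-2226.1) − x
x = (-1916.4 − (-2042.0)) / (-1) = -125.6 kJ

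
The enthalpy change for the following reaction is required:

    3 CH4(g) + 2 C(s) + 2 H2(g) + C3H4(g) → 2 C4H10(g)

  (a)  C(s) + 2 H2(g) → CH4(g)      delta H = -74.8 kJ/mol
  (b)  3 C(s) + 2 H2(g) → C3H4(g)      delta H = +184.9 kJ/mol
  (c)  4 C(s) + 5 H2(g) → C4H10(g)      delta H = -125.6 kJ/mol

(a) reversed and × 3 (CH4(g) must end up as a reactant; scale by 3 for the 3 CH4(g)): (-3)·(-74.8) = +224.4 kJ/mol
(b) reversed (C3H4(g) must end up as a reactant): -184.9 kJ/mol
(c) × 2 (scale by 2 for the 2 C4H10(g)): (2)·(-125.6) = -251.2 kJ/mol
Summing the manipulated equations, delta H = (+224.4) + (-184.9) + (-251.2) = -211.7 kJ/mol

delta H = -211.7 kJ/mol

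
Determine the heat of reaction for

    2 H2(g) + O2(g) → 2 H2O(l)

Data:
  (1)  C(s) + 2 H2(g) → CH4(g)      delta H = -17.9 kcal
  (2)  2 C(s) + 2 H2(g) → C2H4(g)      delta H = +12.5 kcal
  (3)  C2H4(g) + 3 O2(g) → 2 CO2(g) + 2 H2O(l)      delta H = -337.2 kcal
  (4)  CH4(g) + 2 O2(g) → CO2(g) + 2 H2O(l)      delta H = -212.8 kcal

delta H = -136.7 kcal

(1) × 2: (2)·(-17.9) = -35.8 kcal
(2) reversed: -12.5 kcal
(3) reversed: +337.2 kcal
(4) × 2: (2)·(-212.8) = -425.6 kcal
delta H = (2)·(-17.9) + (-1)·(+12.5) + (-1)·(-337.2) + (2)·(-212.8) = -136.7 kcal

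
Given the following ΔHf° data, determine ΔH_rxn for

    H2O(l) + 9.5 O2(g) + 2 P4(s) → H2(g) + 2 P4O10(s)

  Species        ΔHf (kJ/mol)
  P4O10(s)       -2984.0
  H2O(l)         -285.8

ΔH_rxn = -5682.2 kJ/mol

ΔH°rxn = Σ nΔHf°(products) − Σ nΔHf°(reactants).
Products: 1·(+0.0) + 2·(-2984.0) = -5968.0
Reactants: 1·(-285.8) + 19/2·(+0.0) + 2·(+0.0) = -285.8
ΔH_rxn = (-5968.0) − (-285.8) = -5682.2 kJ/mol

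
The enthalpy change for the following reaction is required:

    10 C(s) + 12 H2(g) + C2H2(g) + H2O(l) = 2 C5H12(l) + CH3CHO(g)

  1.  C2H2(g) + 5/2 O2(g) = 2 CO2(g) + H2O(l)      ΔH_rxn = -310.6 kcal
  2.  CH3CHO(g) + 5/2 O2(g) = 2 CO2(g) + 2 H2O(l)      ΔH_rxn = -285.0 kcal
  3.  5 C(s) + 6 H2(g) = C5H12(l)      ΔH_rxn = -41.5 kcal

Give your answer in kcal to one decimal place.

eq. 1 as written (C2H2(g) already on the reactant side): -310.6 kcal
eq. 2 reversed (reverse to put CH3CHO(g) on the product side): +285.0 kcal
eq. 3 × 2 (scale by 2 for the 2 C5H12(l)): (2)·(-41.5) = -83.0 kcal
ΔH_rxn = (1)·(-310.6) + (-1)·(-285.0) + (2)·(-41.5) = -108.6 kcal

ΔH_rxn = -108.6 kcal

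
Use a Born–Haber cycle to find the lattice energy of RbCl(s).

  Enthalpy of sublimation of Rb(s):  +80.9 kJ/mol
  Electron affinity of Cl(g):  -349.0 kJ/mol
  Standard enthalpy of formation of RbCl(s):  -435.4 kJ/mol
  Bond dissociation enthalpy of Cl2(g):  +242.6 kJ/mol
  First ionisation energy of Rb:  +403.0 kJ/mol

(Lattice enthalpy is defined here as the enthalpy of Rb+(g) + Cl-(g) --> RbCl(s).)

ΔHf° = 1·ΔHsub + 1·(ΣIE) + 1/2·D(Cl2) + 1·EA + U
-435.4 = 1·(+80.9) + 1·(+403.0) + 1/2·(+242.6) + 1·(-349.0) + U
U = -435.4 − (+256.2) = -691.6 kJ/mol

U = -691.6 kJ/mol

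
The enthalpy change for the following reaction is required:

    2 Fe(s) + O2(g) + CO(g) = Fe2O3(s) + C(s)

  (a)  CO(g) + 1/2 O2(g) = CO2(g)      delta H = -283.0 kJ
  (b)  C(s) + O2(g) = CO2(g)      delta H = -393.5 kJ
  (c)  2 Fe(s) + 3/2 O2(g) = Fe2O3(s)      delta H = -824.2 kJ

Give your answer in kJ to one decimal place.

(a) as written: -283.0 kJ
(b) reversed: +393.5 kJ
(c) as written: -824.2 kJ
delta H = (-283.0) + (+393.5) + (-824.2) = -713.7 kJ

delta H = -713.7 kJ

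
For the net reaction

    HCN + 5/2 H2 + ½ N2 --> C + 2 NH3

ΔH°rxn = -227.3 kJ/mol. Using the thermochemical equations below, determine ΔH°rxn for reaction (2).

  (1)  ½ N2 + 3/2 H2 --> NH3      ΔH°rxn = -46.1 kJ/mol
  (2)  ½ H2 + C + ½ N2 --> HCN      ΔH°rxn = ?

(1) × 2: (2)·(-46.1) = -92.2 kJ/mol
(2) reversed: contributes −x
-227.3 = (-92.2) − x
x = (-227.3 − (-92.2)) / (-1) = 135.1 kJ/mol

ΔH°rxn = 135.1 kJ/mol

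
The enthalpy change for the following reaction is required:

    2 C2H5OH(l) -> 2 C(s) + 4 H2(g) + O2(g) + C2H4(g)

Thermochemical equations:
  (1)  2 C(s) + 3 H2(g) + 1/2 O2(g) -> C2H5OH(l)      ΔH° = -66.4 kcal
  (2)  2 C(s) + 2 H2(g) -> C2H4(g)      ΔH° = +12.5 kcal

ΔH° = 145.3 kcal

(1) reversed and × 2: (-2)·(-66.4) = +132.8 kcal
(2) as written: +12.5 kcal
Summing the manipulated equations, ΔH° = (+132.8) + (+12.5) = 145.3 kcal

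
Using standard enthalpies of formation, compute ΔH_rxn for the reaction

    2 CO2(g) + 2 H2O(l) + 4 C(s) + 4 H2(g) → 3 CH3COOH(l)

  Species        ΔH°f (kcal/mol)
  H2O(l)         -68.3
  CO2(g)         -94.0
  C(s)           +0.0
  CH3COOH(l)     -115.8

Products: 3·(-115.8) = -347.4
Reactants: 2·(-94.0) + 2·(-68.3) + 4·(+0.0) + 4·(+0.0) = -324.6
ΔH_rxn = (-347.4) − (-324.6) = -22.8 kcal/mol

ΔH_rxn = -22.8 kcal/mol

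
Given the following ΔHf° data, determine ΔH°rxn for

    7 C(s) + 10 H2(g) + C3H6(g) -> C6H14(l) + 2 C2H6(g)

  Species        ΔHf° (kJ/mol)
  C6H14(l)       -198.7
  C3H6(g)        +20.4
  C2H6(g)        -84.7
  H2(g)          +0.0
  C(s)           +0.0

ΔH°rxn = Σ nΔHf°(products) − Σ nΔHf°(reactants).
Products: 1·(-198.7) + 2·(-84.7) = -368.1
Reactants: 7·(+0.0) + 10·(+0.0) + 1·(+20.4) = +20.4
ΔH°rxn = (-368.1) − (+20.4) = -388.5 kJ/mol

ΔH°rxn = -388.5 kJ/mol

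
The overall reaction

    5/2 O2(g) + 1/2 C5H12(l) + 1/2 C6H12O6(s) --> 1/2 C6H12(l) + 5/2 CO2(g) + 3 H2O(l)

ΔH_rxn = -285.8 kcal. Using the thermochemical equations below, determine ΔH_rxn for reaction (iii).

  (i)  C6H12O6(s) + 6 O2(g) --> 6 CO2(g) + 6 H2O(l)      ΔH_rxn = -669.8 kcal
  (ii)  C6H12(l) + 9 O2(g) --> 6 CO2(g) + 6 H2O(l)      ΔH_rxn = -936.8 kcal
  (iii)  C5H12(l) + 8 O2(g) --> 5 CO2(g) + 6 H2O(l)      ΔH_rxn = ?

ΔH_rxn = -838.6 kcal

(i) × 1/2 (×1/2 to match 1/2 C6H12O6(s) in the target): (1/2)·(-669.8) = -334.9 kcal
(ii) reversed and × 1/2 (C6H12(l) must end up as a product; scale by 1/2 for the 1/2 C6H12(l)): (-1/2)·(-936.8) = +468.4 kcal
(iii) × 1/2 (×1/2 to match 1/2 C5H12(l) in the target): contributes 1/2·x
-285.8 = (-334.9) + (+468.4) + 1/2·x
x = (-285.8 − (+133.5)) / (1/2) = -838.6 kcal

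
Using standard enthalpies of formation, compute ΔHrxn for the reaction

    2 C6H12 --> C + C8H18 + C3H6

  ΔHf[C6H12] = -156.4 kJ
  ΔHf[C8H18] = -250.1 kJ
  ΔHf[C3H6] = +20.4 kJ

ΔHrxn = 83.1 kJ

Products: 1·(+0.0) + 1·(-250.1) + 1·(+20.4) = -229.7
Reactants: 2·(-156.4) = -312.8
ΔHrxn = (-229.7) − (-312.8) = 83.1 kJ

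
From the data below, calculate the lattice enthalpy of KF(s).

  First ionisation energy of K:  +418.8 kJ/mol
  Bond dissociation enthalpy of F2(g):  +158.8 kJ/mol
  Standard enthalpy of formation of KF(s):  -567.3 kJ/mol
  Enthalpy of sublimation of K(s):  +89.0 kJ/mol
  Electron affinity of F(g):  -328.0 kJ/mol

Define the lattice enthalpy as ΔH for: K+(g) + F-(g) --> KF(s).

U = -826.5 kJ/mol

ΔHf° = 1·ΔHsub + 1·(ΣIE) + 1/2·D(F2) + 1·EA + U
-567.3 = 1·(+89.0) + 1·(+418.8) + 1/2·(+158.8) + 1·(-328.0) + U
U = -567.3 − (+259.2) = -826.5 kJ/mol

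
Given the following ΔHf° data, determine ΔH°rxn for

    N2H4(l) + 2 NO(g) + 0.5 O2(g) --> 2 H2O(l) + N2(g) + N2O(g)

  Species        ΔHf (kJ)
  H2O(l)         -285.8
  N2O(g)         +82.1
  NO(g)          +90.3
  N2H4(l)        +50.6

ΔH°rxn = -720.7 kJ

Products: 2·(-285.8) + 1·(+0.0) + 1·(+82.1) = -489.5
Reactants: 1·(+50.6) + 2·(+90.3) + 1/2·(+0.0) = +231.2
ΔH°rxn = (-489.5) − (+231.2) = -720.7 kJ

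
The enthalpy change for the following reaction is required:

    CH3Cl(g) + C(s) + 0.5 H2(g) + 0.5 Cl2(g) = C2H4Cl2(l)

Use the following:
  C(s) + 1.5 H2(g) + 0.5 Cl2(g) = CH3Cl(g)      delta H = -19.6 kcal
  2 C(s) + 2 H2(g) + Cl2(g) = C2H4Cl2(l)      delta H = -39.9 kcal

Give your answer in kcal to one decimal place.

equation 1 reversed: +19.6 kcal
equation 2 as written: -39.9 kcal
Summing the manipulated equations, delta H = (-1)·(-19.6) + (1)·(-39.9) = -20.3 kcal

delta H = -20.3 kcal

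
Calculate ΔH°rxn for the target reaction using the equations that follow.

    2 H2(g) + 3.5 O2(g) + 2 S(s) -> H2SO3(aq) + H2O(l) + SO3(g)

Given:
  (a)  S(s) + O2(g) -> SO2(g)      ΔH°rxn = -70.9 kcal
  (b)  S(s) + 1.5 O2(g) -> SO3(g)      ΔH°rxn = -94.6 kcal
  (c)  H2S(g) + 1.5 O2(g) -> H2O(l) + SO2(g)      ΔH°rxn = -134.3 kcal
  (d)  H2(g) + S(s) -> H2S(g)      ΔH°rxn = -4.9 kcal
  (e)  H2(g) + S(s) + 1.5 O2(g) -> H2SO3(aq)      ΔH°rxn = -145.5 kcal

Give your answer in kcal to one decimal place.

ΔH°rxn = -308.4 kcal

(a) reversed: +70.9 kcal
(b) as written: -94.6 kcal
(c) as written: -134.3 kcal
(d) as written: -4.9 kcal
(e) as written: -145.5 kcal
ΔH°rxn = (-1)·(-70.9) + (1)·(-94.6) + (1)·(-134.3) + (1)·(-4.9) + (1)·(-145.5) = -308.4 kcal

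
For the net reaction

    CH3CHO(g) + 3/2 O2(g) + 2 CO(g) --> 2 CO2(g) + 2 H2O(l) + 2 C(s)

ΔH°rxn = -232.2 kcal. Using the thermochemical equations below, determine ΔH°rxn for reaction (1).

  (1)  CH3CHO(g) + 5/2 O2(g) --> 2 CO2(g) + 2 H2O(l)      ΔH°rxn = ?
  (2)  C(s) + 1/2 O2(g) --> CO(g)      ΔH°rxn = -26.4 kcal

ΔH°rxn = -285.0 kcal

(1) as written: contributes x
(2) reversed and × 2: (-2)·(-26.4) = +52.8 kcal
-232.2 = (+52.8) + x
x = (-232.2 − (+52.8)) / (1) = -285.0 kcal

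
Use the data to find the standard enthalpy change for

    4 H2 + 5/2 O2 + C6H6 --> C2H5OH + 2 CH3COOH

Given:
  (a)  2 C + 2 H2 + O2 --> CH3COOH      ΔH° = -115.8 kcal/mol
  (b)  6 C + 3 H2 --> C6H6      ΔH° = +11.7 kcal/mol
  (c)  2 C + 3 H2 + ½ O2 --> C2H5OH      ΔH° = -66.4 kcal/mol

ΔH° = -309.7 kcal/mol

(a) × 2 (×2 to match 2 CH3COOH in the target): (2)·(-115.8) = -231.6 kcal/mol
(b) reversed (C6H6 must end up as a reactant): -11.7 kcal/mol
(c) as written (C2H5OH already on the product side): -66.4 kcal/mol
ΔH° = (2)·(-115.8) + (-1)·(+11.7) + (1)·(-66.4) = -309.7 kcal/mol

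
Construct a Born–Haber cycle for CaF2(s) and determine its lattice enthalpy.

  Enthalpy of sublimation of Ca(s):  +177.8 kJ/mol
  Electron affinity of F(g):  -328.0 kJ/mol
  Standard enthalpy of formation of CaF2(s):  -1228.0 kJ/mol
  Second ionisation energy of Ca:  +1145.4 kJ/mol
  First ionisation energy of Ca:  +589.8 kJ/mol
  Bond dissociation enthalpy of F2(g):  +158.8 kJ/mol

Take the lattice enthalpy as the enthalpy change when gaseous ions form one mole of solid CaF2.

ΔHf° = 1·ΔHsub + 1·(ΣIE) + 1·D(F2) + 2·EA + U
-1228.0 = 1·(+177.8) + 1·(+1735.2) + 1·(+158.8) + 2·(-328.0) + U
U = -1228.0 − (+1415.8) = -2643.8 kJ/mol

U = -2643.8 kJ/mol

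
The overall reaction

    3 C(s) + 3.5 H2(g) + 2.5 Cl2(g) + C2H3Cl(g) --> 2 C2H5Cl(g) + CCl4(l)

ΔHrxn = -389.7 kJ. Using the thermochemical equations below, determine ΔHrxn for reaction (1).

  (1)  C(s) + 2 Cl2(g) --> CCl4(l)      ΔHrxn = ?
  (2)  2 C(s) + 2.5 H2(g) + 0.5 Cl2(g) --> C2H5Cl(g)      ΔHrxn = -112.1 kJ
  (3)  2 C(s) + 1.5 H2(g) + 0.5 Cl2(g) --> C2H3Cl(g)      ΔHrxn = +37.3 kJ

(1) as written: contributes x
(2) × 2: (2)·(-112.1) = -224.2 kJ
(3) reversed: -37.3 kJ
-389.7 = (-224.2) + (-37.3) + x
x = (-389.7 − (-261.5)) / (1) = -128.2 kJ

ΔHrxn = -128.2 kJ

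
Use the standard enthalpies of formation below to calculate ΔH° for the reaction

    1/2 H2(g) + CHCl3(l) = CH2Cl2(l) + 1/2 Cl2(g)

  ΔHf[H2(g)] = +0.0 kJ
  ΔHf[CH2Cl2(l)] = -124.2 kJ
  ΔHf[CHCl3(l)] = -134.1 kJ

ΔH° = 9.9 kJ

Products: 1·(-124.2) + 1/2·(+0.0) = -124.2
Reactants: 1/2·(+0.0) + 1·(-134.1) = -134.1
ΔH° = (-124.2) − (-134.1) = 9.9 kJ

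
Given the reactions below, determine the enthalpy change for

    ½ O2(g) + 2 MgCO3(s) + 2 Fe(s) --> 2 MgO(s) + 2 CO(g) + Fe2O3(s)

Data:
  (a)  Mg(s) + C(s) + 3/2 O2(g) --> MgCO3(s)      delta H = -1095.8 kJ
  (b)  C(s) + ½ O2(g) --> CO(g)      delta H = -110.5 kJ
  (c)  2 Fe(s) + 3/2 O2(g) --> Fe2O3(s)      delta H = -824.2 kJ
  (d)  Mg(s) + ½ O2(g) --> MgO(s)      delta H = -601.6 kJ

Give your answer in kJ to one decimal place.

(a) reversed and × 2 (reverse to put MgCO3(s) on the reactant side; ×2 to match 2 MgCO3(s) in the target): (-2)·(-1095.8) = +2191.6 kJ
(b) × 2 (×2 to match 2 CO(g) in the target): (2)·(-110.5) = -221.0 kJ
(c) as written (Fe2O3(s) already on the product side): -824.2 kJ
(d) × 2 (scale by 2 for the 2 MgO(s)): (2)·(-601.6) = -1203.2 kJ
Since enthalpy is a state function, delta H = (+2191.6) + (-221.0) + (-824.2) + (-1203.2) = -56.8 kJ

delta H = -56.8 kJ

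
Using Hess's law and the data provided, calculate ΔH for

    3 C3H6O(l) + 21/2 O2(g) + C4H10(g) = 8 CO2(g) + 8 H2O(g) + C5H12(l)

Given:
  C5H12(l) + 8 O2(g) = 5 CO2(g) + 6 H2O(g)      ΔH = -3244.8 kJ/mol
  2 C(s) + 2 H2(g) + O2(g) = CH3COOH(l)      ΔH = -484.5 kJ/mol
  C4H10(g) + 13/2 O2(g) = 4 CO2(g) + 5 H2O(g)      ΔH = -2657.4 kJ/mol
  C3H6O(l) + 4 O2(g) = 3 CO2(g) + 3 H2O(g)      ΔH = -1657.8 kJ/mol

equation 1 reversed (C5H12(l) must end up as a product): +3244.8 kJ/mol
equation 2: not needed (H2(g) appears nowhere else).
equation 3 as written (C4H10(g) already on the reactant side): -2657.4 kJ/mol
equation 4 × 3 (×3 to match 3 C3H6O(l) in the target): (3)·(-1657.8) = -4973.4 kJ/mol
Since enthalpy is a state function, ΔH = (+3244.8) + (-2657.4) + (-4973.4) = -4386.0 kJ/mol

ΔH = -4386.0 kJ/mol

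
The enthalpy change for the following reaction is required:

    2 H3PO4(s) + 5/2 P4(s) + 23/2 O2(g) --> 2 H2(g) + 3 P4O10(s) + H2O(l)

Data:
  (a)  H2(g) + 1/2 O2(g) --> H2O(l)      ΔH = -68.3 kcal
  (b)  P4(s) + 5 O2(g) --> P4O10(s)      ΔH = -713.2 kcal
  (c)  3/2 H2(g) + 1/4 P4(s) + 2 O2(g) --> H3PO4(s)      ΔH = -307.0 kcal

(a) as written (H2O(l) already on the product side): -68.3 kcal
(b) × 3 (scale by 3 for the 3 P4O10(s)): (3)·(-713.2) = -2139.6 kcal
(c) reversed and × 2 (reverse to put H3PO4(s) on the reactant side; scale by 2 for the 2 H3PO4(s)): (-2)·(-307.0) = +614.0 kcal
ΔH = (1)·(-68.3) + (3)·(-713.2) + (-2)·(-307.0) = -1593.9 kcal

ΔH = -1593.9 kcal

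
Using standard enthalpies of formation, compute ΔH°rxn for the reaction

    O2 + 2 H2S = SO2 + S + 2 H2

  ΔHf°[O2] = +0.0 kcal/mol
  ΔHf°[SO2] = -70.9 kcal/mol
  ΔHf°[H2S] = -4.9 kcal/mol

Products: 1·(-70.9) + 1·(+0.0) + 2·(+0.0) = -70.9
Reactants: 1·(+0.0) + 2·(-4.9) = -9.8
ΔH°rxn = (-70.9) − (-9.8) = -61.1 kcal/mol

ΔH°rxn = -61.1 kcal/mol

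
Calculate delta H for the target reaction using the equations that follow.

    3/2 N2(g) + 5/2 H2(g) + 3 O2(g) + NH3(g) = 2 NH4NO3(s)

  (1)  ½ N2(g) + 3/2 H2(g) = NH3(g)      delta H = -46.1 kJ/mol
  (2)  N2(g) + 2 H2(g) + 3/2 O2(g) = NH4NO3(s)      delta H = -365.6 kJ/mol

(1) reversed (reverse to put NH3(g) on the reactant side): +46.1 kJ/mol
(2) × 2 (scale by 2 for the 2 NH4NO3(s)): (2)·(-365.6) = -731.2 kJ/mol
delta H = (-1)·(-46.1) + (2)·(-365.6) = -685.1 kJ/mol

delta H = -685.1 kJ/mol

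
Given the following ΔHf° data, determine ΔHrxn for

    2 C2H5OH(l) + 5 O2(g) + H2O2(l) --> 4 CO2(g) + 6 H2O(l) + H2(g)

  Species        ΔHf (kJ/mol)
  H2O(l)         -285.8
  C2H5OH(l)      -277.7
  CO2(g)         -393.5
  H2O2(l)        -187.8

Products: 4·(-393.5) + 6·(-285.8) + 1·(+0.0) = -3288.8
Reactants: 2·(-277.7) + 5·(+0.0) + 1·(-187.8) = -743.2
ΔHrxn = (-3288.8) − (-743.2) = -2545.6 kJ/mol

ΔHrxn = -2545.6 kJ/mol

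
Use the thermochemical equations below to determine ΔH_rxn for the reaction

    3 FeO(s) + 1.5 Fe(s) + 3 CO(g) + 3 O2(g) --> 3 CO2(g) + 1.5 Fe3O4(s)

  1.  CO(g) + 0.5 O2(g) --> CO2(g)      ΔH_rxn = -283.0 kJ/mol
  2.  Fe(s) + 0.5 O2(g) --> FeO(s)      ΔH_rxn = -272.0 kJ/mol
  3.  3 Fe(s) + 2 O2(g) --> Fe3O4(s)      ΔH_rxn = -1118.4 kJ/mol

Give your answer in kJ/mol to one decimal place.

eq. 1 × 3: (3)·(-283.0) = -849.0 kJ/mol
eq. 2 reversed and × 3: (-3)·(-272.0) = +816.0 kJ/mol
eq. 3 × 3/2: (3/2)·(-1118.4) = -1677.6 kJ/mol
ΔH_rxn = (-849.0) + (+816.0) + (-1677.6) = -1710.6 kJ/mol

ΔH_rxn = -1710.6 kJ/mol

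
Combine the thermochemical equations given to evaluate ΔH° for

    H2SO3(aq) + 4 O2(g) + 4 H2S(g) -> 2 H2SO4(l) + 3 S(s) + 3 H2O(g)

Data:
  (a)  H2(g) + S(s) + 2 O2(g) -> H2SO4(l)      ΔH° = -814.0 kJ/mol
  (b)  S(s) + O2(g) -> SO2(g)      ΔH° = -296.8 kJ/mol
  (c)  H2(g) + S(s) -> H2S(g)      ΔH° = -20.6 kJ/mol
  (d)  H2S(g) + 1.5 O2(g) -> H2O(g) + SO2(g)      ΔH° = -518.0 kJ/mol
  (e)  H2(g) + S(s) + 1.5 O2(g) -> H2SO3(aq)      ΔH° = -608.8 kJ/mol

ΔH° = -1662.2 kJ/mol

(a) × 2 (×2 to match 2 H2SO4(l) in the target): (2)·(-814.0) = -1628.0 kJ/mol
(b) reversed and × 3: (-3)·(-296.8) = +890.4 kJ/mol
(c) reversed: +20.6 kJ/mol
(d) × 3 (×3 to match 3 H2O(g) in the target): (3)·(-518.0) = -1554.0 kJ/mol
(e) reversed (reverse to put H2SO3(aq) on the reactant side): +608.8 kJ/mol
By Hess's law, ΔH° = (2)·(-814.0) + (-3)·(-296.8) + (-1)·(-20.6) + (3)·(-518.0) + (-1)·(-608.8) = -1662.2 kJ/mol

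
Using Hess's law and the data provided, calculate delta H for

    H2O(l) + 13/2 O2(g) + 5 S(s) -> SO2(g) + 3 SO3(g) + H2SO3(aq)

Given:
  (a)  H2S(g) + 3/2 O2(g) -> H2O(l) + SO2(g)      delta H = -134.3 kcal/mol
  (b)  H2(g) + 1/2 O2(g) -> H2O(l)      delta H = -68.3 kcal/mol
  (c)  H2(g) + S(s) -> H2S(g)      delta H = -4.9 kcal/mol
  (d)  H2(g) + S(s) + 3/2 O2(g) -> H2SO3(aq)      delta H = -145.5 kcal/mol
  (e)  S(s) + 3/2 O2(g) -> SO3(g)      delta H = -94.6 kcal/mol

(a) as written (SO2(g) already on the product side): -134.3 kcal/mol
(b) reversed and × 2: (-2)·(-68.3) = +136.6 kcal/mol
(c) as written: -4.9 kcal/mol
(d) as written (H2SO3(aq) already on the product side): -145.5 kcal/mol
(e) × 3 (×3 to match 3 SO3(g) in the target): (3)·(-94.6) = -283.8 kcal/mol
delta H = (-134.3) + (+136.6) + (-4.9) + (-145.5) + (-283.8) = -431.9 kcal/mol

delta H = -431.9 kcal/mol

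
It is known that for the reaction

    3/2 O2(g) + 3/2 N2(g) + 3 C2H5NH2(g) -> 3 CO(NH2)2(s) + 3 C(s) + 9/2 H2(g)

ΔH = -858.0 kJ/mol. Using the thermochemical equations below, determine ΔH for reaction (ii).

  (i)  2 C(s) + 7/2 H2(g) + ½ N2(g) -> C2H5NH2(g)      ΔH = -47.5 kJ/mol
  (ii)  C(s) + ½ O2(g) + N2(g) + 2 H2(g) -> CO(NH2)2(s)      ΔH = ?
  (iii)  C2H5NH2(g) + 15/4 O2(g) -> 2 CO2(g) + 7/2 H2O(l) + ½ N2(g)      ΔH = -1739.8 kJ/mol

(i) reversed and × 3: (-3)·(-47.5) = +142.5 kJ/mol
(ii) × 3: contributes 3·x
(iii): not needed.
-858.0 = (+142.5) + 3·x
x = (-858.0 − (+142.5)) / (3) = -333.5 kJ/mol

ΔH = -333.5 kJ/mol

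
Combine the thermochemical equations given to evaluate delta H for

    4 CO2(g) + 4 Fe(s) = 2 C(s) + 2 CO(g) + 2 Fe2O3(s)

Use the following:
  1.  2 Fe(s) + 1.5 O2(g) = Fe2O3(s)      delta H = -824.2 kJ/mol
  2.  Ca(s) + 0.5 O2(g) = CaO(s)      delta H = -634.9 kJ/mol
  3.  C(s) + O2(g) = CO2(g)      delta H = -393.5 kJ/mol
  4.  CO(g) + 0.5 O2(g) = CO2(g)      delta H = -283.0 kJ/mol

eq. 1 × 2 (scale by 2 for the 2 Fe2O3(s)): (2)·(-824.2) = -1648.4 kJ/mol
eq. 2: not needed (Ca(s) appears nowhere else).
eq. 3 reversed and × 2 (C(s) must end up as a product; ×2 to match 2 C(s) in the target): (-2)·(-393.5) = +787.0 kJ/mol
eq. 4 reversed and × 2 (CO(g) must end up as a product; ×2 to match 2 CO(g) in the target): (-2)·(-283.0) = +566.0 kJ/mol
delta H = (-1648.4) + (+787.0) + (+566.0) = -295.4 kJ/mol

delta H = -295.4 kJ/mol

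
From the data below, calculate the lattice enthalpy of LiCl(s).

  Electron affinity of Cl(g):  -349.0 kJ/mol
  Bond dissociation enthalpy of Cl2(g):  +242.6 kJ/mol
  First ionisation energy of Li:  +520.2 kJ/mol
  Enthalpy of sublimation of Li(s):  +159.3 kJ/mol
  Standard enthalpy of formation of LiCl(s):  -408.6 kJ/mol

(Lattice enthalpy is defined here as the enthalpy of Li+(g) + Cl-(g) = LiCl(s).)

ΔHf° = 1·ΔHsub + 1·(ΣIE) + 1/2·D(Cl2) + 1·EA + U
-408.6 = 1·(+159.3) + 1·(+520.2) + 1/2·(+242.6) + 1·(-349.0) + U
U = -408.6 − (+451.8) = -860.4 kJ/mol

U = -860.4 kJ/mol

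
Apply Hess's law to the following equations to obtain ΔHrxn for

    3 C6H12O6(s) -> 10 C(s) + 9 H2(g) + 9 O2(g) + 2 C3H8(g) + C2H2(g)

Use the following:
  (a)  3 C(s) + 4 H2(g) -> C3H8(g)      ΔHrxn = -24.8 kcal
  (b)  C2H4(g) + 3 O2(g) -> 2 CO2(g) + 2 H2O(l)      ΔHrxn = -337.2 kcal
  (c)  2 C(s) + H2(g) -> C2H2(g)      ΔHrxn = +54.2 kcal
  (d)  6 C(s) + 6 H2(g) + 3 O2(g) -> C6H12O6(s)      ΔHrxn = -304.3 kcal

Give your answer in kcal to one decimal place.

(a) × 2 (scale by 2 for the 2 C3H8(g)): (2)·(-24.8) = -49.6 kcal
(b): not needed (H2O(l) appears nowhere else).
(c) as written (C2H2(g) already on the product side): +54.2 kcal
(d) reversed and × 3 (C6H12O6(s) must end up as a reactant; scale by 3 for the 3 C6H12O6(s)): (-3)·(-304.3) = +912.9 kcal
ΔHrxn = (-49.6) + (+54.2) + (+912.9) = 917.5 kcal

ΔHrxn = 917.5 kcal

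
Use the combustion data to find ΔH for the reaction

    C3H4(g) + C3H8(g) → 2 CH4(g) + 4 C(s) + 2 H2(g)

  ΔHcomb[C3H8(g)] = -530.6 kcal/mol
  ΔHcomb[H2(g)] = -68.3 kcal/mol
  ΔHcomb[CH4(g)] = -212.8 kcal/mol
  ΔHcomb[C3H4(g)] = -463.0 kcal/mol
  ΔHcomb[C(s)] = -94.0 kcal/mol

Using ΔH = Σ nΔHc°(reactants) − Σ nΔHc°(products):
= [1·(-463.0) + 1·(-530.6)] − [2·(-212.8) + 4·(-94.0) + 2·(-68.3)]
= -55.4 kcal/mol

ΔH = -55.4 kcal/mol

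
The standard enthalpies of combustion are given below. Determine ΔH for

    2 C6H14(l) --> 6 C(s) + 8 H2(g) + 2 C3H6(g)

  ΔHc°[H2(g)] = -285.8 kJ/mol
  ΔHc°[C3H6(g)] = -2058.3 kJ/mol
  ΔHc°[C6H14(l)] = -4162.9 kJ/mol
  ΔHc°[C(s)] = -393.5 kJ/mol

ΔH = 438.2 kJ/mol

Using ΔH = Σ nΔHc°(reactants) − Σ nΔHc°(products):
= [2·(-4162.9)] − [6·(-393.5) + 8·(-285.8) + 2·(-2058.3)]
= 438.2 kJ/mol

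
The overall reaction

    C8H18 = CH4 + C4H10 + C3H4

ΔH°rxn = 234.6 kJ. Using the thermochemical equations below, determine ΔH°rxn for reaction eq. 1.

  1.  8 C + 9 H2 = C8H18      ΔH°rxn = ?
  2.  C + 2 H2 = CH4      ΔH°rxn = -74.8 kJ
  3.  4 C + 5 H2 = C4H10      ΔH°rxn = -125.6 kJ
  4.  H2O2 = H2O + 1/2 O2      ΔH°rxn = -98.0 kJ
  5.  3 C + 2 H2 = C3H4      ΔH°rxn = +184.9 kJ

ΔH°rxn = -250.1 kJ

eq. 1 reversed: contributes −x
eq. 2 as written: -74.8 kJ
eq. 3 as written: -125.6 kJ
eq. 4: not needed.
eq. 5 as written: +184.9 kJ
+234.6 = (-74.8) + (-125.6) + (+184.9) − x
x = (+234.6 − (-15.5)) / (-1) = -250.1 kJ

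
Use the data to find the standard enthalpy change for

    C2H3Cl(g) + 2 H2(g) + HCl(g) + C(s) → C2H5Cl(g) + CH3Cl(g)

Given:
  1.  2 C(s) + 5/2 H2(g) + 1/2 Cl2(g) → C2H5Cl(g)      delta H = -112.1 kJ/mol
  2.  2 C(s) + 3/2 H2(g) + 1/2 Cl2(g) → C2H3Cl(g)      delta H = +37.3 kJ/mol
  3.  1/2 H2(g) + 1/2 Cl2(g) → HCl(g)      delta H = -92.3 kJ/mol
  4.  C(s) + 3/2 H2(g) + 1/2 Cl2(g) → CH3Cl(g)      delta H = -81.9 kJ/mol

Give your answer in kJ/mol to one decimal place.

eq. 1 as written: -112.1 kJ/mol
eq. 2 reversed: -37.3 kJ/mol
eq. 3 reversed: +92.3 kJ/mol
eq. 4 as written: -81.9 kJ/mol
Summing the manipulated equations, delta H = (1)·(-112.1) + (-1)·(+37.3) + (-1)·(-92.3) + (1)·(-81.9) = -139.0 kJ/mol

delta H = -139.0 kJ/mol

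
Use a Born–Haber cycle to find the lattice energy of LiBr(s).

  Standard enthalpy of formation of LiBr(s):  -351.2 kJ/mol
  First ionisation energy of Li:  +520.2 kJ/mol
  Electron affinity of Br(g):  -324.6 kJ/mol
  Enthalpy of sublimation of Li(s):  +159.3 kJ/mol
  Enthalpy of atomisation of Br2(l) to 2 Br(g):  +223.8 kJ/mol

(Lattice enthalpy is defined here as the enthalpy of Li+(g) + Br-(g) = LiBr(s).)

U = -818.0 kJ/mol

ΔHf° = 1·ΔHsub + 1·(ΣIE) + 1/2·D(Br2) + 1·EA + U
-351.2 = 1·(+159.3) + 1·(+520.2) + 1/2·(+223.8) + 1·(-324.6) + U
U = -351.2 − (+466.8) = -818.0 kJ/mol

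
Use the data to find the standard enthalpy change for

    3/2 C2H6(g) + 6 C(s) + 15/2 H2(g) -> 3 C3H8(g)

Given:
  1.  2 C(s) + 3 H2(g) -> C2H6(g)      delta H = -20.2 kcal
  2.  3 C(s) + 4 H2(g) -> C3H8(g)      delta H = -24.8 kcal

eq. 1 reversed and × 3/2: (-3/2)·(-20.2) = +30.3 kcal
eq. 2 × 3: (3)·(-24.8) = -74.4 kcal
By Hess's law, delta H = (-3/2)·(-20.2) + (3)·(-24.8) = -44.1 kcal

delta H = -44.1 kcal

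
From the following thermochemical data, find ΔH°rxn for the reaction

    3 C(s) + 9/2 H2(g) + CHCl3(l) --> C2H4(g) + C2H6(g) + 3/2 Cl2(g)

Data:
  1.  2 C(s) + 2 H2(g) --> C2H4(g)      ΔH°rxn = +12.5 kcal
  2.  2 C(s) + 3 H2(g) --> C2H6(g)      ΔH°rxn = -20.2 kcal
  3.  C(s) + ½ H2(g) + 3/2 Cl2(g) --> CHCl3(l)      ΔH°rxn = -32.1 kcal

ΔH°rxn = 24.4 kcal

eq. 1 as written (C2H4(g) already on the product side): +12.5 kcal
eq. 2 as written (C2H6(g) already on the product side): -20.2 kcal
eq. 3 reversed (reverse to put CHCl3(l) on the reactant side): +32.1 kcal
By Hess's law, ΔH°rxn = (+12.5) + (-20.2) + (+32.1) = 24.4 kcal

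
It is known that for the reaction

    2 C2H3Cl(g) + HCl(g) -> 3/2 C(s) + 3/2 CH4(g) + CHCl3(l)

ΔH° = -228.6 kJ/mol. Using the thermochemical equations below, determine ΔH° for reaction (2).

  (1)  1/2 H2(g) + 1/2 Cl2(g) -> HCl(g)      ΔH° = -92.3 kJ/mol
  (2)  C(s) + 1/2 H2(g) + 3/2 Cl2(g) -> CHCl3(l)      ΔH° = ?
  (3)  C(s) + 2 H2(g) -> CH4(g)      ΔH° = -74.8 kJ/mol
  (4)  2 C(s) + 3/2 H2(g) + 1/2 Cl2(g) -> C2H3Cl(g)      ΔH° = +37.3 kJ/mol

ΔH° = -134.1 kJ/mol

(1) reversed (HCl(g) must end up as a reactant): +92.3 kJ/mol
(2) as written (CHCl3(l) already on the product side): contributes x
(3) × 3/2 (×3/2 to match 3/2 CH4(g) in the target): (3/2)·(-74.8) = -112.2 kJ/mol
(4) reversed and × 2 (C2H3Cl(g) must end up as a reactant; scale by 2 for the 2 C2H3Cl(g)): (-2)·(+37.3) = -74.6 kJ/mol
-228.6 = (+92.3) + (-112.2) + (-74.6) + x
x = (-228.6 − (-94.5)) / (1) = -134.1 kJ/mol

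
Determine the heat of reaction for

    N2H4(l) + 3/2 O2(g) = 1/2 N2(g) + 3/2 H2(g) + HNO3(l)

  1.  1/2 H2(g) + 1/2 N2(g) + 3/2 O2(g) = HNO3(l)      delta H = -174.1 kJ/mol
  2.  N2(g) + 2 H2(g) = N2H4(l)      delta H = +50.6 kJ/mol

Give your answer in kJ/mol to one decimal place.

delta H = -224.7 kJ/mol

eq. 1 as written (HNO3(l) already on the product side): -174.1 kJ/mol
eq. 2 reversed (N2H4(l) must end up as a reactant): -50.6 kJ/mol
delta H = (-174.1) + (-50.6) = -224.7 kJ/mol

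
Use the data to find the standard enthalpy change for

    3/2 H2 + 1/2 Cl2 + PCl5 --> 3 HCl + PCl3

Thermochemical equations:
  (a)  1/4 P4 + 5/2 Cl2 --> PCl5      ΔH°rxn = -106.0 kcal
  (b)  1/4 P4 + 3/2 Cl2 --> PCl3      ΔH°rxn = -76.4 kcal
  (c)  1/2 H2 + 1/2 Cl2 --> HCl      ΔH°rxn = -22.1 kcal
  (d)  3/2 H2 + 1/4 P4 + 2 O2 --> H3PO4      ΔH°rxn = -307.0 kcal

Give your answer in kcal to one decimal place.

(a) reversed (reverse to put PCl5 on the reactant side): +106.0 kcal
(b) as written (PCl3 already on the product side): -76.4 kcal
(c) × 3 (scale by 3 for the 3 HCl): (3)·(-22.1) = -66.3 kcal
(d): not needed (O2 appears nowhere else).
By Hess's law, ΔH°rxn = (+106.0) + (-76.4) + (-66.3) = -36.7 kcal

ΔH°rxn = -36.7 kcal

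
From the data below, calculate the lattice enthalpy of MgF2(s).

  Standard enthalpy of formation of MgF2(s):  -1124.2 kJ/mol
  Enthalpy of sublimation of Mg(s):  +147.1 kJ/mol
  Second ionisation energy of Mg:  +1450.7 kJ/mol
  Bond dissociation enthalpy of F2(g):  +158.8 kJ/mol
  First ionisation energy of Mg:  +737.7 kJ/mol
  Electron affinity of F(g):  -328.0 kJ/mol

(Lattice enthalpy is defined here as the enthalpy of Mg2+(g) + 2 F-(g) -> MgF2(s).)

ΔHf° = 1·ΔHsub + 1·(ΣIE) + 1·D(F2) + 2·EA + U
-1124.2 = 1·(+147.1) + 1·(+2188.4) + 1·(+158.8) + 2·(-328.0) + U
U = -1124.2 − (+1838.3) = -2962.5 kJ/mol

U = -2962.5 kJ/mol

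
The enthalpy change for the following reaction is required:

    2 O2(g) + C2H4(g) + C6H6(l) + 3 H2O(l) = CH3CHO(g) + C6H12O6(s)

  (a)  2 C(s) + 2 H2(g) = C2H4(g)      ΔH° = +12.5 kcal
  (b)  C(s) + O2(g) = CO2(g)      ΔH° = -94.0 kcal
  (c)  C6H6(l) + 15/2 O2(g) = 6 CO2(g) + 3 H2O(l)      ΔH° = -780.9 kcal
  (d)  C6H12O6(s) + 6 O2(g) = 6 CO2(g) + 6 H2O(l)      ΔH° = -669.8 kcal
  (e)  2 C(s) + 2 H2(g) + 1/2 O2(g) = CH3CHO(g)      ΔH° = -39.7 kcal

(a) reversed (C2H4(g) must end up as a reactant): -12.5 kcal
(b): not needed.
(c) as written (C6H6(l) already on the reactant side): -780.9 kcal
(d) reversed (C6H12O6(s) must end up as a product): +669.8 kcal
(e) as written (CH3CHO(g) already on the product side): -39.7 kcal
ΔH° = (-1)·(+12.5) + (1)·(-780.9) + (-1)·(-669.8) + (1)·(-39.7) = -163.3 kcal

ΔH° = -163.3 kcal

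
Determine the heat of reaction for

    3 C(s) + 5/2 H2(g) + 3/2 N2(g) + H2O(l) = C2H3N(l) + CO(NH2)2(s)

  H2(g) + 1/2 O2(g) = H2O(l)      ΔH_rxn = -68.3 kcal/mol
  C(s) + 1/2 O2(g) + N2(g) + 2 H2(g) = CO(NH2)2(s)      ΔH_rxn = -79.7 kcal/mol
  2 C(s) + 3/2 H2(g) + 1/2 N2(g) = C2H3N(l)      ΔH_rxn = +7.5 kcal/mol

equation 1 reversed: +68.3 kcal/mol
equation 2 as written: -79.7 kcal/mol
equation 3 as written: +7.5 kcal/mol
ΔH_rxn = (+68.3) + (-79.7) + (+7.5) = -3.9 kcal/mol

ΔH_rxn = -3.9 kcal/mol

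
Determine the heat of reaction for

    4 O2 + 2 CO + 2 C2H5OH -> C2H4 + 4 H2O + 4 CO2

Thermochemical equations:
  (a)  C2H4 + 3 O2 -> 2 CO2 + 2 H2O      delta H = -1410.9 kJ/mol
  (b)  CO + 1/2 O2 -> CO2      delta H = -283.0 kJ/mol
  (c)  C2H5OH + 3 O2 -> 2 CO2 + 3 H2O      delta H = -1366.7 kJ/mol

(a) reversed: +1410.9 kJ/mol
(b) × 2: (2)·(-283.0) = -566.0 kJ/mol
(c) × 2: (2)·(-1366.7) = -2733.4 kJ/mol
Summing the manipulated equations, delta H = (-1)·(-1410.9) + (2)·(-283.0) + (2)·(-1366.7) = -1888.5 kJ/mol

delta H = -1888.5 kJ/mol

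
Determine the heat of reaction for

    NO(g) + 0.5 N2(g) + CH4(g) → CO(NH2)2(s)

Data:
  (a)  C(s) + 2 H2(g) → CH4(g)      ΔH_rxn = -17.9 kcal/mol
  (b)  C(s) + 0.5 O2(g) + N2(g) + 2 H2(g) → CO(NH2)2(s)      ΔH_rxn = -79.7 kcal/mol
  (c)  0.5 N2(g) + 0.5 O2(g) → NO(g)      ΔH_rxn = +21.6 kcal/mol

(a) reversed: +17.9 kcal/mol
(b) as written: -79.7 kcal/mol
(c) reversed: -21.6 kcal/mol
By Hess's law, ΔH_rxn = (-1)·(-17.9) + (1)·(-79.7) + (-1)·(+21.6) = -83.4 kcal/mol

ΔH_rxn = -83.4 kcal/mol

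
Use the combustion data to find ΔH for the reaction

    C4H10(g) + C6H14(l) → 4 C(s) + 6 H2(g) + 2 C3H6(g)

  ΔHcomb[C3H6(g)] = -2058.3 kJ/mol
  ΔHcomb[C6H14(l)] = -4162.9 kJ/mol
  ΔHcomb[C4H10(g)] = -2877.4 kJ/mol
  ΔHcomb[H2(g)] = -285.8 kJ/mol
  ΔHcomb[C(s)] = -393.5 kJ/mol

ΔH = 365.1 kJ/mol

With combustion enthalpies, reactants minus products:
= [1·(-2877.4) + 1·(-4162.9)] − [4·(-393.5) + 6·(-285.8) + 2·(-2058.3)]
= 365.1 kJ/mol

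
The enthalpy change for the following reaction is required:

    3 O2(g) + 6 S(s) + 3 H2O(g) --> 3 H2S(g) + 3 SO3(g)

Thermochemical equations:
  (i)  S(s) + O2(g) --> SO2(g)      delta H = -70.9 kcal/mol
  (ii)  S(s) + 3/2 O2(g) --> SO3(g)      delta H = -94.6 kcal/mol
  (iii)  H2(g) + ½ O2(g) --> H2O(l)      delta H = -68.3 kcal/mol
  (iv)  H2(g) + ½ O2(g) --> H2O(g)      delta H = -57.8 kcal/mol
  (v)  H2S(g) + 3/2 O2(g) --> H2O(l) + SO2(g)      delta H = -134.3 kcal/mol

(i) × 3: (3)·(-70.9) = -212.7 kcal/mol
(ii) × 3 (×3 to match 3 SO3(g) in the target): (3)·(-94.6) = -283.8 kcal/mol
(iii) × 3: (3)·(-68.3) = -204.9 kcal/mol
(iv) reversed and × 3 (reverse to put H2O(g) on the reactant side; ×3 to match 3 H2O(g) in the target): (-3)·(-57.8) = +173.4 kcal/mol
(v) reversed and × 3 (H2S(g) must end up as a product; ×3 to match 3 H2S(g) in the target): (-3)·(-134.3) = +402.9 kcal/mol
By Hess's law, delta H = (-212.7) + (-283.8) + (-204.9) + (+173.4) + (+402.9) = -125.1 kcal/mol

delta H = -125.1 kcal/mol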